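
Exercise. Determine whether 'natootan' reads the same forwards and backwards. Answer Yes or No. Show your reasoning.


Forward: 'natootan'
Reversed: 'natootan'
They are identical.

Yes


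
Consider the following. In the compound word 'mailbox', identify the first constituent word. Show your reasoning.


Split 'mailbox' into 'mail' + 'box'. The first part is 'mail'.

mail


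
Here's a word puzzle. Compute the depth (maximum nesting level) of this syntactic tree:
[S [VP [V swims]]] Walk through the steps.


Count bracket nesting levels:
'[' at pos 0: depth = 1
'[' at pos 3: depth = 2
'[' at pos 7: depth = 3
Maximum depth reached: 3

3


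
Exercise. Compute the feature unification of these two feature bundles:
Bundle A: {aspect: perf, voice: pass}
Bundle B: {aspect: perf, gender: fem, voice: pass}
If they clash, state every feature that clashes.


Compare features:
aspect: A=perf vs B=perf -> unified: perf
gender: A=_ vs B=fem -> unified: fem
voice: A=pass vs B=pass -> unified: pass
No clashes found.

Unified: {aspect: perf, gender: fem, voice: pass}


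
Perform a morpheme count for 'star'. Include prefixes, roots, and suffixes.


Decomposition: star (free morpheme) = 1 morpheme(s)

1 morphemes


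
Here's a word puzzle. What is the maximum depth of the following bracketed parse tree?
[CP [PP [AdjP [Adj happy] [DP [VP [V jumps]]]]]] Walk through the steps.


Count bracket nesting levels:
'[' at pos 0: depth = 1
'[' at pos 4: depth = 2
'[' at pos 8: depth = 3
'[' at pos 14: depth = 4
'[' at pos 26: depth = 4
'[' at pos 30: depth = 5
'[' at pos 34: depth = 6
Maximum depth reached: 6

6


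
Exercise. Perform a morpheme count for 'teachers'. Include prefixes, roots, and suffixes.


Decomposition: teach (root) + -er (suffix) + -s (plural) = 3 morpheme(s)

3 morphemes


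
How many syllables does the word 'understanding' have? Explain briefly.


Break 'understanding' into syllables: un-der-stand-ing -> un | der | stand | ing = 4 syllables

4 syllables


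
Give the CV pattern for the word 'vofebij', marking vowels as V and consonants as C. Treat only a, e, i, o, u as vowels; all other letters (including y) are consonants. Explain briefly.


Letter mapping: v = C, o = V, f = C, e = V, b = C, i = V, j = C.

CVCVCVC


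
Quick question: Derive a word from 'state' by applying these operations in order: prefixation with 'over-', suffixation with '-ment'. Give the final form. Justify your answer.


Step 1: Add prefix 'over-' to 'state' = 'overstate'
Step 2: Add suffix '-ment' to 'overstate' = 'overstatement'

overstatement


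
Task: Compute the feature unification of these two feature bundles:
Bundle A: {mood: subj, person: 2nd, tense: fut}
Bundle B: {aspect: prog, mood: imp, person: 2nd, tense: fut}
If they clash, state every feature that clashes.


Compare features:
aspect: A=_ vs B=prog -> unified: prog
mood: A=subj vs B=imp -> CLASH
person: A=2nd vs B=2nd -> unified: 2nd
tense: A=fut vs B=fut -> unified: fut
Clash detected on feature 'mood' (subj vs imp); unification fails.

CLASH on 'mood' (subj vs imp)


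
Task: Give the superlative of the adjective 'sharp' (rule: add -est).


Apply superlative formation (add -est): 'sharp' -> 'sharpest'.

sharpest


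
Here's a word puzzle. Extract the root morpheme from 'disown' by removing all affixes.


Remove prefix 'dis' from 'disown' to get root 'own'.

own


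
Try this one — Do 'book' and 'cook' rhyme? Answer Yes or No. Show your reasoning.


Rime (stressed vowel + following sounds) of 'book': -ook = /ʊk/
Rime of 'cook': -ook = /ʊk/
/ʊk/ and /ʊk/ are the same ending sound, so the words rhyme.

Yes


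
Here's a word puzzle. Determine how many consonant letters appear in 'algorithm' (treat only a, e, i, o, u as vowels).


Consonants in 'algorithm': l, g, r, t, h, m = 6 consonants.

6


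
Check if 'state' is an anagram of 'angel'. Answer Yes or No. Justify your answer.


Sorted letters of 'state': 'aestt'
Sorted letters of 'angel': 'aegln'
They do not match.

No


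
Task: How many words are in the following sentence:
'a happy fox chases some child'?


Split into words: a | happy | fox | chases | some | child = 6 words.

6


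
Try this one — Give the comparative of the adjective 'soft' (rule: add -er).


Apply comparative formation (add -er): 'soft' -> 'softer'.

softer


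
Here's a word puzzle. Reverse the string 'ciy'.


Reverse 'ciy' character by character: 'yic'.

yic


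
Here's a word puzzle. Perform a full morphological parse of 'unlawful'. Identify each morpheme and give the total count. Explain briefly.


Step 1: Identify prefix: 'un' (meaning: not/reverse)
Step 2: Identify root: 'law'
Step 3: Identify suffix(es): 'ful'
Decomposition: un- (prefix: not/reverse) + law (root) + -ful (suffix: full of)
Total morphemes: 3

3 morphemes (un- (prefix: not/reverse) + law (root) + -ful (suffix: full of))


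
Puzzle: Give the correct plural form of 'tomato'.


Apply rule: Add -es (consonant + o). 'tomato' becomes 'tomatoes'.

tomatoes


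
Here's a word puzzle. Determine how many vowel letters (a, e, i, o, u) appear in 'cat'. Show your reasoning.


Vowels in 'cat': a = 1 vowels.

1


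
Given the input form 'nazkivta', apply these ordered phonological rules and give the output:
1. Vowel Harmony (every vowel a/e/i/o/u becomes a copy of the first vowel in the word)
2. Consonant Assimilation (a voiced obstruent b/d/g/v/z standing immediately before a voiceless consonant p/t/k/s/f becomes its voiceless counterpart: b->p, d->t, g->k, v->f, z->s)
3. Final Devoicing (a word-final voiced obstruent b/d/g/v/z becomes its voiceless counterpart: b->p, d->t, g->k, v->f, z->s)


Starting form: 'nazkivta'
Rule 1: Vowel Harmony: all vowels become 'a' (matching first vowel). 'nazkivta' -> 'nazkavta'
Rule 2: Consonant Assimilation: voiced obstruent before voiceless consonant becomes voiceless ('zk' -> 'sk', 'vt' -> 'ft'). 'nazkavta' -> 'naskafta'
Rule 3: Final Devoicing: the word ends in the vowel 'a', not a consonant. No change.
Final form: 'naskafta'

naskafta


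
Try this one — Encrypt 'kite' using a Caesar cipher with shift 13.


Shift each letter by 13: k -> x, i -> v, t -> g, e -> r. Result: 'xvgr'.

xvgr


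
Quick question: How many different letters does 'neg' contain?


Unique letters in 'neg': {e, g, n} = 3 distinct letters.

3


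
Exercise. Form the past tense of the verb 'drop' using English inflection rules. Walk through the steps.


Apply rule: Double final consonant and add -ed. 'drop' becomes 'dropped'.

dropped


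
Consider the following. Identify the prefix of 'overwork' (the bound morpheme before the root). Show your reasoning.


The word 'overwork' = 'over' (prefix) + 'work' (root). The prefix is 'over'.

over


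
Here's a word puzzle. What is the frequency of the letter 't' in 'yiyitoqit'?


Letter 't' in 'yiyitoqit': found at position(s) 5, 9 = 2 occurrence(s).

2


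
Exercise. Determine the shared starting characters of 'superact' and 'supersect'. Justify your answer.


Compare from the start: 5 characters match: 'super'. Mismatch at position 6: 'a' vs 's'.

super


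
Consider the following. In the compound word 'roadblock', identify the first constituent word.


Split 'roadblock' into 'road' + 'block'. The first part is 'road'.

road


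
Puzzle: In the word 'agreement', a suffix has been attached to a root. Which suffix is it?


The word 'agreement' = 'agree' (root) + '-ment' (suffix). The suffix is '-ment'.

ment


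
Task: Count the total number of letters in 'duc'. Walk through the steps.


Spell out 'duc' and number each letter: d(1), u(2), c(3). Total: 3 letters.

3


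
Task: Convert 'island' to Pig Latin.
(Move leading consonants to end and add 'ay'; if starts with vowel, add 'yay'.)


'island' starts with a vowel, so add 'yay': 'islandyay'.

islandyay


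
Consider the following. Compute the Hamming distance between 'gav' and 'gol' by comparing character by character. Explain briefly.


Alignment:
Position 1: 'g' vs 'g' = match
Position 2: 'a' vs 'o' = DIFFER
Position 3: 'v' vs 'l' = DIFFER
Total differences: 2

2


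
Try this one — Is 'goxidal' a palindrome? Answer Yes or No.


Forward: 'goxidal'
Reversed: 'ladixog'
They differ.

No


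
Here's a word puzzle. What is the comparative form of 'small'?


Apply comparative formation (add -er): 'small' -> 'smaller'.

smaller


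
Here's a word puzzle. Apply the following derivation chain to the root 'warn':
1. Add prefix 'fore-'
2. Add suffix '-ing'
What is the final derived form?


Step 1: Add prefix 'fore-' to 'warn' = 'forewarn'
Step 2: Add suffix '-ing' to 'forewarn' = 'forewarning'

forewarning


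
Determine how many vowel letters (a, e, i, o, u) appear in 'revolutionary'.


Vowels in 'revolutionary': e, o, u, i, o, a = 6 vowels.

6


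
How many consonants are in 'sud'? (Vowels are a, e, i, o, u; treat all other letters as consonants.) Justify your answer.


Consonants in 'sud': s, d = 2 consonants.

2


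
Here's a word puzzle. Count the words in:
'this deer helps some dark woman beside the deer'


Split into words: this | deer | helps | some | dark | woman | beside | the | deer = 9 words.

9


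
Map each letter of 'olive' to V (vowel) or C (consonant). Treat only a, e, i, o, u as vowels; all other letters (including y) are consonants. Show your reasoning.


Letter mapping: o = V, l = C, i = V, v = C, e = V.

VCVCV


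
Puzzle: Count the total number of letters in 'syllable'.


Spell out 'syllable' and number each letter: s(1), y(2), l(3), l(4), a(5), b(6), l(7), e(8). Total: 8 letters.

8


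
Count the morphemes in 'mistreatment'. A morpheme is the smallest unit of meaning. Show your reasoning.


Decomposition: mis- (prefix) + treat (root) + -ment (suffix) = 3 morpheme(s)

3 morphemes


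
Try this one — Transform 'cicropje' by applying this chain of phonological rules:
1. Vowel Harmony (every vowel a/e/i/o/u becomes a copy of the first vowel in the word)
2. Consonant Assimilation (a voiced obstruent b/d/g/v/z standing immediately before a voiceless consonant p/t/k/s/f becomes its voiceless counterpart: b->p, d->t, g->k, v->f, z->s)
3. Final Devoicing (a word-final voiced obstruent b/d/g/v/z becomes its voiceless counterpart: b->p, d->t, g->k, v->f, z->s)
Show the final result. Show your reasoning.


Starting form: 'cicropje'
Rule 1: Vowel Harmony: all vowels become 'i' (matching first vowel). 'cicropje' -> 'cicripji'
Rule 2: Consonant Assimilation: no voiced obstruent (b/d/g/v/z) stands immediately before a voiceless consonant (p/t/k/s/f). No change.
Rule 3: Final Devoicing: the word ends in the vowel 'i', not a consonant. No change.
Final form: 'cicripji'

cicripji


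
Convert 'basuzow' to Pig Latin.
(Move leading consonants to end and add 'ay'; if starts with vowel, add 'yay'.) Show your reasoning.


'basuzow': move consonant cluster 'b' to end and add 'ay': 'asuzowbay'.

asuzowbay


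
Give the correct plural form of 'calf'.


Apply rule: Change -f to -ves. 'calf' becomes 'calves'.

calves


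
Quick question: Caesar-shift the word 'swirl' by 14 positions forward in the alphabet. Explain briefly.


Shift each letter by 14: s -> g, w -> k, i -> w, r -> f, l -> z. Result: 'gkwfz'.

gkwfz


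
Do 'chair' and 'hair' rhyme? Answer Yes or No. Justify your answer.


Rime (stressed vowel + following sounds) of 'chair': -air = /ɛər/
Rime of 'hair': -air = /ɛər/
/ɛər/ and /ɛər/ are the same ending sound, so the words rhyme.

Yes


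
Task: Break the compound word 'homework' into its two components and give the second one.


Split 'homework' into 'home' + 'work'. The second part is 'work'.

work


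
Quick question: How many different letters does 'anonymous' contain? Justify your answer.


Unique letters in 'anonymous': {a, m, n, o, s, u, y} = 7 distinct letters.

7


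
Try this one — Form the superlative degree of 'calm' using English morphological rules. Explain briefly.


Apply superlative formation (add -est): 'calm' -> 'calmest'.

calmest


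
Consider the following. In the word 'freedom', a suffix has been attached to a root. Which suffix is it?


The word 'freedom' = 'free' (root) + '-dom' (suffix). The suffix is '-dom'.

dom


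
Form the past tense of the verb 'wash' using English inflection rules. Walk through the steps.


Apply rule: Add -ed. 'wash' becomes 'washed'.

washed


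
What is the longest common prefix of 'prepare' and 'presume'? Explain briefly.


Compare from the start: 3 characters match: 'pre'. Mismatch at position 4: 'p' vs 's'.

pre


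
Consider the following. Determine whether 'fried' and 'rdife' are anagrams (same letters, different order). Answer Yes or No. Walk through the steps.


Sorted letters of 'fried': 'defir'
Sorted letters of 'rdife': 'defir'
They match.

Yes


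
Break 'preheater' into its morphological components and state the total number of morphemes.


Step 1: Identify prefix: 'pre' (meaning: before)
Step 2: Identify root: 'heat'
Step 3: Identify suffix(es): 'er'
Decomposition: pre- (prefix: before) + heat (root) + -er (suffix: one who)
Total morphemes: 3

3 morphemes (pre- (prefix: before) + heat (root) + -er (suffix: one who))


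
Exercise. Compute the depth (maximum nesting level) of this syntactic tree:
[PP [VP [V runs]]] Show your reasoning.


Count bracket nesting levels:
'[' at pos 0: depth = 1
'[' at pos 4: depth = 2
'[' at pos 8: depth = 3
Maximum depth reached: 3

3


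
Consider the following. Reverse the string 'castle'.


Reverse 'castle' character by character: 'eltsac'.

eltsac


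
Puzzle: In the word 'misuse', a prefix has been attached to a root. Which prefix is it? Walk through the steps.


The word 'misuse' = 'mis' (prefix) + 'use' (root). The prefix is 'mis'.

mis


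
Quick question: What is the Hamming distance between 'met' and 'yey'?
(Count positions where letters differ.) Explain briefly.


Alignment:
Position 1: 'm' vs 'y' = DIFFER
Position 2: 'e' vs 'e' = match
Position 3: 't' vs 'y' = DIFFER
Total differences: 2

2


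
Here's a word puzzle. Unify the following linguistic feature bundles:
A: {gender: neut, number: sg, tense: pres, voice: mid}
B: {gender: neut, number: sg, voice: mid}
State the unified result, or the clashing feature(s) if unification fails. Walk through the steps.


Compare features:
gender: A=neut vs B=neut -> unified: neut
number: A=sg vs B=sg -> unified: sg
tense: A=pres vs B=_ -> unified: pres
voice: A=mid vs B=mid -> unified: mid
No clashes found.

Unified: {gender: neut, number: sg, tense: pres, voice: mid}


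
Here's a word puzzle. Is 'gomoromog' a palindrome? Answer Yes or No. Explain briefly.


Forward: 'gomoromog'
Reversed: 'gomoromog'
They are identical.

Yes


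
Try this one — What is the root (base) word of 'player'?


Remove suffix '-er' from 'player' to get root 'play'.

play


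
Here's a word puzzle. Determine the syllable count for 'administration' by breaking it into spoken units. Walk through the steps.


Break 'administration' into syllables: ad-min-is-tra-tion -> ad | min | is | tra | tion = 5 syllables

5 syllables


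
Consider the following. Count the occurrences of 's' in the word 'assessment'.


Letter 's' in 'assessment': found at position(s) 2, 3, 5, 6 = 4 occurrence(s).

4


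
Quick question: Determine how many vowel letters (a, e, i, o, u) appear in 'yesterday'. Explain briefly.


Vowels in 'yesterday': e, e, a = 3 vowels.

3


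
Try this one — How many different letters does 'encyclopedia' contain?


Unique letters in 'encyclopedia': {a, c, d, e, i, l, n, o, p, y} = 10 distinct letters.

10


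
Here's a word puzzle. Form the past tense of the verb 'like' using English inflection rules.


Apply rule: Add -d (word ends in -e). 'like' becomes 'liked'.

liked


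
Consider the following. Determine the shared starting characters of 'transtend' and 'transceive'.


Compare from the start: 5 characters match: 'trans'. Mismatch at position 6: 't' vs 'c'.

trans


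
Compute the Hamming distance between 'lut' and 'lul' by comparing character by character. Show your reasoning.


Alignment:
Position 1: 'l' vs 'l' = match
Position 2: 'u' vs 'u' = match
Position 3: 't' vs 'l' = DIFFER
Total differences: 1

1


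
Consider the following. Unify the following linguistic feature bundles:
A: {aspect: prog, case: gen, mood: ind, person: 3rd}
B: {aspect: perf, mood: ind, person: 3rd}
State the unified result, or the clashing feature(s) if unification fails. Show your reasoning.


Compare features:
aspect: A=prog vs B=perf -> CLASH
case: A=gen vs B=_ -> unified: gen
mood: A=ind vs B=ind -> unified: ind
person: A=3rd vs B=3rd -> unified: 3rd
Clash detected on feature 'aspect' (prog vs perf); unification fails.

CLASH on 'aspect' (prog vs perf)


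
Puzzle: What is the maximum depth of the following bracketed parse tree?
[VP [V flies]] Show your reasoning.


Count bracket nesting levels:
'[' at pos 0: depth = 1
'[' at pos 4: depth = 2
Maximum depth reached: 2

2


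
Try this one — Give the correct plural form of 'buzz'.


Apply rule: Add -es (sibilant/fricative ending). 'buzz' becomes 'buzzes'.

buzzes


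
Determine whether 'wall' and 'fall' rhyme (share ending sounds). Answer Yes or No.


Rime (stressed vowel + following sounds) of 'wall': -all = /ɔːl/
Rime of 'fall': -all = /ɔːl/
/ɔːl/ and /ɔːl/ are the same ending sound, so the words rhyme.

Yes


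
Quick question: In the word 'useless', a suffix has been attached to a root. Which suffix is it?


The word 'useless' = 'use' (root) + '-less' (suffix). The suffix is '-less'.

less


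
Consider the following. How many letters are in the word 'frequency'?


Spell out 'frequency' and number each letter: f(1), r(2), e(3), q(4), u(5), e(6), n(7), c(8), y(9). Total: 9 letters.

9


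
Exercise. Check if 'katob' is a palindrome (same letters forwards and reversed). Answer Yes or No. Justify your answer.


Forward: 'katob'
Reversed: 'botak'
They differ.

No


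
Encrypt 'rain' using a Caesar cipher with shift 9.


Shift each letter by 9: r -> a, a -> j, i -> r, n -> w. Result: 'ajrw'.

ajrw


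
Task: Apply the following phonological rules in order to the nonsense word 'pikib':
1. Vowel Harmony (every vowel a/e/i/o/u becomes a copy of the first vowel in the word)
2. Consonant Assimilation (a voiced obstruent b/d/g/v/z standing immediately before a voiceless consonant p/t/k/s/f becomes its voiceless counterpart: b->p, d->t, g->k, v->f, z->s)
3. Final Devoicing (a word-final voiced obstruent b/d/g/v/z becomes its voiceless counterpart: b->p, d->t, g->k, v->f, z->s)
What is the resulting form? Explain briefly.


Starting form: 'pikib'
Rule 1: Vowel Harmony: all vowels already match. No change.
Rule 2: Consonant Assimilation: no voiced obstruent (b/d/g/v/z) stands immediately before a voiceless consonant (p/t/k/s/f). No change.
Rule 3: Final Devoicing: word-final voiced obstruent 'b' becomes voiceless 'p'. 'pikib' -> 'pikip'
Final form: 'pikip'

pikip


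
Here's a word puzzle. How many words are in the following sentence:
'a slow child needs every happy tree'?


Split into words: a | slow | child | needs | every | happy | tree = 7 words.

7


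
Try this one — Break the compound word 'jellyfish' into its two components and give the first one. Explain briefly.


Split 'jellyfish' into 'jelly' + 'fish'. The first part is 'jelly'.

jelly


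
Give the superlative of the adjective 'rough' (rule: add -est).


Apply superlative formation (add -est): 'rough' -> 'roughest'.

roughest


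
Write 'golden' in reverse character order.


Reverse 'golden' character by character: 'nedlog'.

nedlog


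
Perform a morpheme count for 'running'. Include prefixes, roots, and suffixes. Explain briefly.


Decomposition: run (root) + -ing (suffix) = 2 morpheme(s)

2 morphemes


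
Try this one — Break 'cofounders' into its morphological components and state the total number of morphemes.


Step 1: Identify prefix: 'co' (meaning: together)
Step 2: Identify root: 'found'
Step 3: Identify suffix(es): 'er, s'
Decomposition: co- (prefix: together) + found (root) + -er (suffix: one who) + -s (plural)
Total morphemes: 4

4 morphemes (co- (prefix: together) + found (root) + -er (suffix: one who) + -s (plural))


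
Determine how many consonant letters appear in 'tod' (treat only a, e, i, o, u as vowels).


Consonants in 'tod': t, d = 2 consonants.

2


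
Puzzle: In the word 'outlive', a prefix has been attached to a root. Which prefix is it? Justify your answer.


The word 'outlive' = 'out' (prefix) + 'live' (root). The prefix is 'out'.

out


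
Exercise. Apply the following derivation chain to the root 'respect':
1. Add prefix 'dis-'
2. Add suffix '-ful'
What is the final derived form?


Step 1: Add prefix 'dis-' to 'respect' = 'disrespect'
Step 2: Add suffix '-ful' to 'disrespect' = 'disrespectful'

disrespectful


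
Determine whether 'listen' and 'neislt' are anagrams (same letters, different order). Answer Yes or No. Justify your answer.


Sorted letters of 'listen': 'eilnst'
Sorted letters of 'neislt': 'eilnst'
They match.

Yes


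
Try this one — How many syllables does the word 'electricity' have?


Break 'electricity' into syllables: e-lec-tric-i-ty -> e | lec | tric | i | ty = 5 syllables

5 syllables


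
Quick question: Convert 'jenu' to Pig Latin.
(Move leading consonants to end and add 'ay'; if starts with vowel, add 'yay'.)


'jenu': move consonant cluster 'j' to end and add 'ay': 'enujay'.

enujay


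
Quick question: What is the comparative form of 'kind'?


Apply comparative formation (add -er): 'kind' -> 'kinder'.

kinder


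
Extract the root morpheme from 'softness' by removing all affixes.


Remove suffix '-ness' from 'softness' to get root 'soft'.

soft


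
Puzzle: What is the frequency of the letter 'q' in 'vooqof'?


Letter 'q' in 'vooqof': found at position(s) 4 = 1 occurrence(s).

1


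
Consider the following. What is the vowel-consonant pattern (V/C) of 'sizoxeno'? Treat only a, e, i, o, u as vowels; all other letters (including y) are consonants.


Letter mapping: s = C, i = V, z = C, o = V, x = C, e = V, n = C, o = V.

CVCVCVCV


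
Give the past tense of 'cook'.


Apply rule: Add -ed. 'cook' becomes 'cooked'.

cooked


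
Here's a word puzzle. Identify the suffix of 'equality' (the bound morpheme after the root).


The word 'equality' = 'equal' (root) + '-ity' (suffix). The suffix is '-ity'.

ity


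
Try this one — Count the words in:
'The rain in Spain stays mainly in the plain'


Split into words: The | rain | in | Spain | stays | mainly | in | the | plain = 9 words.

9


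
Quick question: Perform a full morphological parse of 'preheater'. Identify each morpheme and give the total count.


Step 1: Identify prefix: 'pre' (meaning: before)
Step 2: Identify root: 'heat'
Step 3: Identify suffix(es): 'er'
Decomposition: pre- (prefix: before) + heat (root) + -er (suffix: one who)
Total morphemes: 3

3 morphemes (pre- (prefix: before) + heat (root) + -er (suffix: one who))


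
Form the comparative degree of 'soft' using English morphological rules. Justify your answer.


Apply comparative formation (add -er): 'soft' -> 'softer'.

softer


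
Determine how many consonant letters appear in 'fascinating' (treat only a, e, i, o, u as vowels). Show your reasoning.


Consonants in 'fascinating': f, s, c, n, t, n, g = 7 consonants.

7


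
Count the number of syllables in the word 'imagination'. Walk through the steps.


Break 'imagination' into syllables: i-mag-i-na-tion -> i | mag | i | na | tion = 5 syllables

5 syllables


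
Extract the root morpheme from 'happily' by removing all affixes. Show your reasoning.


Remove suffix '-ly' from 'happily' to get root 'happy'.

happy


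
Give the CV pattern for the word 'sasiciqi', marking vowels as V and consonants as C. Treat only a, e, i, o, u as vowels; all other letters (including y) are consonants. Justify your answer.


Letter mapping: s = C, a = V, s = C, i = V, c = C, i = V, q = C, i = V.

CVCVCVCV


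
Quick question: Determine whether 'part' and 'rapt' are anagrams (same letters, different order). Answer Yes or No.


Sorted letters of 'part': 'aprt'
Sorted letters of 'rapt': 'aprt'
They match.

Yes


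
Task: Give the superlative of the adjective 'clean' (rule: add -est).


Apply superlative formation (add -est): 'clean' -> 'cleanest'.

cleanest


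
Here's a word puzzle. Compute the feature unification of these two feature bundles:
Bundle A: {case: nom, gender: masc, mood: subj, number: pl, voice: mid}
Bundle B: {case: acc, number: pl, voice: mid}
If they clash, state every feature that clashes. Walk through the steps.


Compare features:
case: A=nom vs B=acc -> CLASH
gender: A=masc vs B=_ -> unified: masc
mood: A=subj vs B=_ -> unified: subj
number: A=pl vs B=pl -> unified: pl
voice: A=mid vs B=mid -> unified: mid
Clash detected on feature 'case' (nom vs acc); unification fails.

CLASH on 'case' (nom vs acc)


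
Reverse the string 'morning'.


Reverse 'morning' character by character: 'gninrom'.

gninrom


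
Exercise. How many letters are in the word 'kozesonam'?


Spell out 'kozesonam' and number each letter: k(1), o(2), z(3), e(4), s(5), o(6), n(7), a(8), m(9). Total: 9 letters.

9


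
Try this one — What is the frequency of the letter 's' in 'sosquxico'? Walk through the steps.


Letter 's' in 'sosquxico': found at position(s) 1, 3 = 2 occurrence(s).

2


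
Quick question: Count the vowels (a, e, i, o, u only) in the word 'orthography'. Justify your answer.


Vowels in 'orthography': o, o, a = 3 vowels.

3


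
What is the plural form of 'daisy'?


Apply rule: Change -y to -ies (consonant + y). 'daisy' becomes 'daisies'.

daisies


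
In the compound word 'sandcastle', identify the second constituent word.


Split 'sandcastle' into 'sand' + 'castle'. The second part is 'castle'.

castle


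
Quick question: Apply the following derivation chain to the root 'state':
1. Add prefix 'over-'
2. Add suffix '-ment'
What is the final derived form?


Step 1: Add prefix 'over-' to 'state' = 'overstate'
Step 2: Add suffix '-ment' to 'overstate' = 'overstatement'

overstatement


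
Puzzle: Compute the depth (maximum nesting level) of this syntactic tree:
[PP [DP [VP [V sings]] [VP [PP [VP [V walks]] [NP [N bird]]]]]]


Count bracket nesting levels:
'[' at pos 0: depth = 1
'[' at pos 4: depth = 2
'[' at pos 8: depth = 3
'[' at pos 12: depth = 4
'[' at pos 23: depth = 3
'[' at pos 27: depth = 4
'[' at pos 31: depth = 5
'[' at pos 35: depth = 6
'[' at pos 46: depth = 5
'[' at pos 50: depth = 6
Maximum depth reached: 6

6


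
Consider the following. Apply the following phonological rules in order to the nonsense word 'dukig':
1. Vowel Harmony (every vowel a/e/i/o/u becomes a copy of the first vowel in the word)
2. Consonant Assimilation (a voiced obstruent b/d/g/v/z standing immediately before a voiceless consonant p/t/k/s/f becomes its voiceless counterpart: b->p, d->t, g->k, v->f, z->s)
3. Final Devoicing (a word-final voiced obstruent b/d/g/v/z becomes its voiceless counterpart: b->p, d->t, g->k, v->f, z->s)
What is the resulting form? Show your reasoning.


Starting form: 'dukig'
Rule 1: Vowel Harmony: all vowels become 'u' (matching first vowel). 'dukig' -> 'dukug'
Rule 2: Consonant Assimilation: no voiced obstruent (b/d/g/v/z) stands immediately before a voiceless consonant (p/t/k/s/f). No change.
Rule 3: Final Devoicing: word-final voiced obstruent 'g' becomes voiceless 'k'. 'dukug' -> 'dukuk'
Final form: 'dukuk'

dukuk


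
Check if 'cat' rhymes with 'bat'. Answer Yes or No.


Rime (stressed vowel + following sounds) of 'cat': -at = /æt/
Rime of 'bat': -at = /æt/
/æt/ and /æt/ are the same ending sound, so the words rhyme.

Yes


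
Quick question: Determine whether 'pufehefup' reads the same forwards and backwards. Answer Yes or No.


Forward: 'pufehefup'
Reversed: 'pufehefup'
They are identical.

Yes


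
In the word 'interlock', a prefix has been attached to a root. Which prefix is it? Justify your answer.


The word 'interlock' = 'inter' (prefix) + 'lock' (root). The prefix is 'inter'.

inter


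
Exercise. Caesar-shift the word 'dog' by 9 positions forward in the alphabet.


Shift each letter by 9: d -> m, o -> x, g -> p. Result: 'mxp'.

mxp


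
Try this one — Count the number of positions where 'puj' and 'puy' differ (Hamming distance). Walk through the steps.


Alignment:
Position 1: 'p' vs 'p' = match
Position 2: 'u' vs 'u' = match
Position 3: 'j' vs 'y' = DIFFER
Total differences: 1

1


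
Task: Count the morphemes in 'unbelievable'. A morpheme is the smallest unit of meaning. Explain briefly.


Decomposition: un- (prefix) + believe (root) + -able (suffix) = 3 morpheme(s)

3 morphemes


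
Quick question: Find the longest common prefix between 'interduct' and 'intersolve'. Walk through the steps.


Compare from the start: 5 characters match: 'inter'. Mismatch at position 6: 'd' vs 's'.

inter


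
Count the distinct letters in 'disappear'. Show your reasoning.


Unique letters in 'disappear': {a, d, e, i, p, r, s} = 7 distinct letters.

7


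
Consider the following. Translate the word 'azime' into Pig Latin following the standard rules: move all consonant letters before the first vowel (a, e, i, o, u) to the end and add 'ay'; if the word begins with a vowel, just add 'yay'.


'azime' starts with a vowel, so add 'yay': 'azimeyay'.

azimeyay


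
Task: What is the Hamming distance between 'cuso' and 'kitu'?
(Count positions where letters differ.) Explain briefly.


Alignment:
Position 1: 'c' vs 'k' = DIFFER
Position 2: 'u' vs 'i' = DIFFER
Position 3: 's' vs 't' = DIFFER
Position 4: 'o' vs 'u' = DIFFER
Total differences: 4

4


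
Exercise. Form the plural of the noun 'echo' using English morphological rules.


Apply rule: Add -es (consonant + o). 'echo' becomes 'echoes'.

echoes


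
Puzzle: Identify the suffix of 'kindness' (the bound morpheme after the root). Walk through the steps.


The word 'kindness' = 'kind' (root) + '-ness' (suffix). The suffix is '-ness'.

ness


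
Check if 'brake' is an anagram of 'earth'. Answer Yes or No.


Sorted letters of 'brake': 'abekr'
Sorted letters of 'earth': 'aehrt'
They do not match.

No


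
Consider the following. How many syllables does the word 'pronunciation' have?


Break 'pronunciation' into syllables: pro-nun-ci-a-tion -> pro | nun | ci | a | tion = 5 syllables

5 syllables


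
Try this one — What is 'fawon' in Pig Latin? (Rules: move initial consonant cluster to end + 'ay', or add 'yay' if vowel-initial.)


'fawon': move consonant cluster 'f' to end and add 'ay': 'awonfay'.

awonfay


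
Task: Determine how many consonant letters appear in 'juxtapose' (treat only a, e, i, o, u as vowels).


Consonants in 'juxtapose': j, x, t, p, s = 5 consonants.

5


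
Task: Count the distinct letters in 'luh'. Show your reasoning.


Unique letters in 'luh': {h, l, u} = 3 distinct letters.

3


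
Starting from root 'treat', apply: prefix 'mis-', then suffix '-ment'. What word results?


Step 1: Add prefix 'mis-' to 'treat' = 'mistreat'
Step 2: Add suffix '-ment' to 'mistreat' = 'mistreatment'

mistreatment


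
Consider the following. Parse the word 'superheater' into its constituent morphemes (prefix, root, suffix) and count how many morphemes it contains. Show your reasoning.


Step 1: Identify prefix: 'super' (meaning: above)
Step 2: Identify root: 'heat'
Step 3: Identify suffix(es): 'er'
Decomposition: super- (prefix: above) + heat (root) + -er (suffix: one who)
Total morphemes: 3

3 morphemes (super- (prefix: above) + heat (root) + -er (suffix: one who))


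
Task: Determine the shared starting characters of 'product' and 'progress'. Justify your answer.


Compare from the start: 3 characters match: 'pro'. Mismatch at position 4: 'd' vs 'g'.

pro


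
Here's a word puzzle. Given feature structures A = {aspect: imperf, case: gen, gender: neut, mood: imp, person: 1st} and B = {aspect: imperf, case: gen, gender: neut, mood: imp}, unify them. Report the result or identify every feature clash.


Compare features:
aspect: A=imperf vs B=imperf -> unified: imperf
case: A=gen vs B=gen -> unified: gen
gender: A=neut vs B=neut -> unified: neut
mood: A=imp vs B=imp -> unified: imp
person: A=1st vs B=_ -> unified: 1st
No clashes found.

Unified: {aspect: imperf, case: gen, gender: neut, mood: imp, person: 1st}


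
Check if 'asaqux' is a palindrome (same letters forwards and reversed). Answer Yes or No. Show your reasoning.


Forward: 'asaqux'
Reversed: 'xuqasa'
They differ.

No


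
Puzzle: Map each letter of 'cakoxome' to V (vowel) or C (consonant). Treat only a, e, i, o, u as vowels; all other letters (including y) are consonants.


Letter mapping: c = C, a = V, k = C, o = V, x = C, o = V, m = C, e = V.

CVCVCVCV


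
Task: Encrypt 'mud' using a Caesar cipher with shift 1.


Shift each letter by 1: m -> n, u -> v, d -> e. Result: 'nve'.

nve


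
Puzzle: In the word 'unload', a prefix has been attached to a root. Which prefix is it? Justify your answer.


The word 'unload' = 'un' (prefix) + 'load' (root). The prefix is 'un'.

un


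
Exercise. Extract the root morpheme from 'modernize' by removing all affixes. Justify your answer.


Remove suffix '-ize' from 'modernize' to get root 'modern'.

modern


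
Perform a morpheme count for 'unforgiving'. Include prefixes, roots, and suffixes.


Decomposition: un- (prefix) + forgive (root) + -ing (suffix) = 3 morpheme(s)

3 morphemes


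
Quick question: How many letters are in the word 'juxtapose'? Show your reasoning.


Spell out 'juxtapose' and number each letter: j(1), u(2), x(3), t(4), a(5), p(6), o(7), s(8), e(9). Total: 9 letters.

9


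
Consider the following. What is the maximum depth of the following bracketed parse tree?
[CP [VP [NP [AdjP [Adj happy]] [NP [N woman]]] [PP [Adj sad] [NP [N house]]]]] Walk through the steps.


Count bracket nesting levels:
'[' at pos 0: depth = 1
'[' at pos 4: depth = 2
'[' at pos 8: depth = 3
'[' at pos 12: depth = 4
'[' at pos 18: depth = 5
'[' at pos 31: depth = 4
'[' at pos 35: depth = 5
'[' at pos 47: depth = 3
'[' at pos 51: depth = 4
'[' at pos 61: depth = 4
'[' at pos 65: depth = 5
Maximum depth reached: 5

5


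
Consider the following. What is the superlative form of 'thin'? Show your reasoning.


Apply superlative formation (double final consonant, add -est): 'thin' -> 'thinnest'.

thinnest


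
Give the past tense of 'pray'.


Apply rule: Add -ed. 'pray' becomes 'prayed'.

prayed


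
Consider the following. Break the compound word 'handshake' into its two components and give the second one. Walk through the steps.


Split 'handshake' into 'hand' + 'shake'. The second part is 'shake'.

shake


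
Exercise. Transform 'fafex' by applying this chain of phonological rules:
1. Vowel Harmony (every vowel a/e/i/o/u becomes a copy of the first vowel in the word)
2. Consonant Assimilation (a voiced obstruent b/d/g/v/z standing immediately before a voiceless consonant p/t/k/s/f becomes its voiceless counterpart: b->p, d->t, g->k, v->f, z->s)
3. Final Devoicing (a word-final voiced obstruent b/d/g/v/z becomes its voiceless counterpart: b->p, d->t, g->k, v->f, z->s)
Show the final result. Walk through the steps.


Starting form: 'fafex'
Rule 1: Vowel Harmony: all vowels become 'a' (matching first vowel). 'fafex' -> 'fafax'
Rule 2: Consonant Assimilation: no voiced obstruent (b/d/g/v/z) stands immediately before a voiceless consonant (p/t/k/s/f). No change.
Rule 3: Final Devoicing: final consonant 'x' is not one of the voiced obstruents b/d/g/v/z. No change.
Final form: 'fafax'

fafax


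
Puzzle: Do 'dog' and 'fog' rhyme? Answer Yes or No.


Rime (stressed vowel + following sounds) of 'dog': -og = /ɒg/
Rime of 'fog': -og = /ɒg/
/ɒg/ and /ɒg/ are the same ending sound, so the words rhyme.

Yes


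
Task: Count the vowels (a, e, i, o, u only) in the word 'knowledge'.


Vowels in 'knowledge': o, e, e = 3 vowels.

3


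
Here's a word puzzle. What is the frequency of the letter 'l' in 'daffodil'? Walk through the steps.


Letter 'l' in 'daffodil': found at position(s) 8 = 1 occurrence(s).

1


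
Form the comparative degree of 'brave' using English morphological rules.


Apply comparative formation (ends in e: add -r): 'brave' -> 'braver'.

braver


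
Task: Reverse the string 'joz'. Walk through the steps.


Reverse 'joz' character by character: 'zoj'.

zoj


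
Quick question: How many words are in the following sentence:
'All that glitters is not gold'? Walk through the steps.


Split into words: All | that | glitters | is | not | gold = 6 words.

6


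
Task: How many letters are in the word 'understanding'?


Spell out 'understanding' and number each letter: u(1), n(2), d(3), e(4), r(5), s(6), t(7), a(8), n(9), d(10), i(11), n(12), g(13). Total: 13 letters.

13


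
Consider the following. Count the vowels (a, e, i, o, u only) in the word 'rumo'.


Vowels in 'rumo': u, o = 2 vowels.

2


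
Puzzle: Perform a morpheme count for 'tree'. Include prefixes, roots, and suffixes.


Decomposition: tree (free morpheme) = 1 morpheme(s)

1 morphemes


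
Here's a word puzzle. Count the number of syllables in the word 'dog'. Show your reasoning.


Break 'dog' into syllables: dog -> dog = 1 syllable

1 syllable


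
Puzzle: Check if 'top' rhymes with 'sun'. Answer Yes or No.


Rime (stressed vowel + following sounds) of 'top': -op = /ɒp/
Rime of 'sun': -un = /ʌn/
/ɒp/ and /ʌn/ are different ending sounds, so the words do not rhyme.

No


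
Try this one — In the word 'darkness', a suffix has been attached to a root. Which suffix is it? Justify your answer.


The word 'darkness' = 'dark' (root) + '-ness' (suffix). The suffix is '-ness'.

ness


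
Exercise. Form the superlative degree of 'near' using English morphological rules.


Apply superlative formation (add -est): 'near' -> 'nearest'.

nearest


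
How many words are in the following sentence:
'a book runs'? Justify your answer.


Split into words: a | book | runs = 3 words.

3


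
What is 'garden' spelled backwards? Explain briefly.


Reverse 'garden' character by character: 'nedrag'.

nedrag


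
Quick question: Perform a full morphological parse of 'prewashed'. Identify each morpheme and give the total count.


Step 1: Identify prefix: 'pre' (meaning: before)
Step 2: Identify root: 'wash'
Step 3: Identify suffix(es): 'ed'
Decomposition: pre- (prefix: before) + wash (root) + -ed (suffix: past)
Total morphemes: 3

3 morphemes (pre- (prefix: before) + wash (root) + -ed (suffix: past))


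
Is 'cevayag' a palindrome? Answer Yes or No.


Forward: 'cevayag'
Reversed: 'gayavec'
They differ.

No


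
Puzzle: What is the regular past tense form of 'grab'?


Apply rule: Double final consonant and add -ed. 'grab' becomes 'grabbed'.

grabbed


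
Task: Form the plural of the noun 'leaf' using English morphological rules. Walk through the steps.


Apply rule: Change -f to -ves. 'leaf' becomes 'leaves'.

leaves


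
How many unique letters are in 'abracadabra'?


Unique letters in 'abracadabra': {a, b, c, d, r} = 5 distinct letters.

5
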